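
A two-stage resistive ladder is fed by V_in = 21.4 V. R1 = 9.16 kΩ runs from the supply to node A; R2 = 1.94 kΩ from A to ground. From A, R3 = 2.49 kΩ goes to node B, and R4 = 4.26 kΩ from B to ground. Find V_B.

V_B ≈ 1.91 V

The second stage (R3 + R4 = 6.750 kΩ) loads node A in parallel with R2.
R2 ‖ (R3+R4) = 1.507 kΩ.
So V_A = 21.4 × 0.1413 = 3.023 V.
Stage 2 is unloaded, so V_B = V_A · R4/(R3+R4) = 3.023 × 4.26/6.750 = 1.908 V.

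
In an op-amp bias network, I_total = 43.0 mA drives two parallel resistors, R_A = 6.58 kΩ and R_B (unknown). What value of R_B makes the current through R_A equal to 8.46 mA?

R_B ≈ 1.61 kΩ

In a two-way split, I_A/I_total = R_B/(R_A + R_B).
8.46/43.0 = R_B/(R_A + R_B) → R_B = R_A · (0.1967)/(1 − 0.1967) = 6.58 × 0.2449 = 1.612 kΩ.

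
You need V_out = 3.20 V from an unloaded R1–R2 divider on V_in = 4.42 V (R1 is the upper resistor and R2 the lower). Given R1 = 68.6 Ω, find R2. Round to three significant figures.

Required fraction k = V_out/V_in = 0.7240.
Rearranging, R2 = R1·k/(1−k) = 68.6 × 2.623 = 179.9 Ω.

R2 ≈ 180 Ω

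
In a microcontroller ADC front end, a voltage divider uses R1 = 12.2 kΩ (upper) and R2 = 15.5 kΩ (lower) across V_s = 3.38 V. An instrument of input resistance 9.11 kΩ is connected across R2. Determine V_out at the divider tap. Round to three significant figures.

V_out ≈ 1.08 V

R2 ‖ R_L = (15.5 × 9.11)/(15.5 + 9.11) = 5.738 kΩ.
Now apply the divider: V_out = 3.38 × 0.3199 = 1.081 V.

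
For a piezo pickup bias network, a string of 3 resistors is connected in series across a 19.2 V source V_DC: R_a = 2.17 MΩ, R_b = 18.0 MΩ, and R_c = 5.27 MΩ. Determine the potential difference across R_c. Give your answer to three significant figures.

V ≈ 3.98 V

Total series resistance ΣR = 2.17 + 18.0 + 5.27 = 25.44 MΩ.
By the voltage-divider rule, V = 19.2 × 5.270/25.44 = 3.977 V.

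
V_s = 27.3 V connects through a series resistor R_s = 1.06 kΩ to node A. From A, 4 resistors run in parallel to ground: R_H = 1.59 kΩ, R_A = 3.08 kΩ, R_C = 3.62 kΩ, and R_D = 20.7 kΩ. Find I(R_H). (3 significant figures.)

Parallel bank: R_p = 1/(1/1.59 + 1/3.08 + 1/3.62 + 1/20.7) = 0.7824 kΩ.
V_A = 27.3 × 0.7824/1.842 = 11.59 V.
Branch current I = V_A/R_H = 11.59/1.59 = 7.291 mA.
(Equivalently: I_total = 14.82 mA, then current-divider fraction G_k/ΣG = 0.4921.)

I ≈ 7.29 mA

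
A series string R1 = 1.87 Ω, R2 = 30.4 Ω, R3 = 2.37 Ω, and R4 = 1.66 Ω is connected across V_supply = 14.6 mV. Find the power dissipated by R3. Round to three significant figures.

ΣR = 36.30 Ω → I = 14.6/36.30 = 0.4022 mA.
P = I²R = 0.1618 × 2.37 = 0.3834 µW.

P ≈ 0.383 µW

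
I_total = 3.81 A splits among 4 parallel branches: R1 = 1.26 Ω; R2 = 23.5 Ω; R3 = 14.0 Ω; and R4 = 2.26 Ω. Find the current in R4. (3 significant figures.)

I ≈ 1.25 A

ΣG = 1/1.26 + 1/23.5 + 1/14.0 + 1/2.26 = 1.350.
By the current-divider rule, I = I_total · G_k/ΣG = 3.81 × 0.3277 = 1.249 A.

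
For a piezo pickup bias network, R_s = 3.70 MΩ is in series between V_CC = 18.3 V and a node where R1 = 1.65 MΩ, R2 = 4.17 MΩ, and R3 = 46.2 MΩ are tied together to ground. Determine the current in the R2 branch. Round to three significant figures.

Equivalent of the parallel group: R_p = 1.153 MΩ.
Node voltage V_A = V_CC · R_p/(R_s + R_p) = 18.3 × 0.2375 = 4.347 V.
Branch current I = V_A/R2 = 4.347/4.17 = 1.042 µA.

I ≈ 1.04 µA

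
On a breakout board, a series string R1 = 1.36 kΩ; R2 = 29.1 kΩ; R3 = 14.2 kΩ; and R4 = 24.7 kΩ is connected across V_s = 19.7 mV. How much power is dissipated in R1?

Series current I = V_s/ΣR = 19.7/69.36 = 0.2840 µA.
P = I²R = 0.08067 × 1.36 = 0.1097 nW.

P ≈ 0.110 nW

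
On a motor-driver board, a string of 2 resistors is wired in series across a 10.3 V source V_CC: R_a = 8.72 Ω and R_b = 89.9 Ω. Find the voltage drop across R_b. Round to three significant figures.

Total series resistance ΣR = 8.72 + 89.9 = 98.62 Ω.
Voltage divider: V = V_CC · (89.90 / 98.62) = 10.3 × 0.9116 = 9.389 V.

V ≈ 9.39 V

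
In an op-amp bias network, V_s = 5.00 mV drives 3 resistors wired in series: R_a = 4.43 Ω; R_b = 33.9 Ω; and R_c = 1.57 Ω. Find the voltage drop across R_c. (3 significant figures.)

V ≈ 0.197 mV

Series total: ΣR = 4.43 + 33.9 + 1.57 = 39.90 Ω.
Voltage divider: V = V_s · (1.570 / 39.90) = 5.00 × 0.03935 = 0.1967 mV.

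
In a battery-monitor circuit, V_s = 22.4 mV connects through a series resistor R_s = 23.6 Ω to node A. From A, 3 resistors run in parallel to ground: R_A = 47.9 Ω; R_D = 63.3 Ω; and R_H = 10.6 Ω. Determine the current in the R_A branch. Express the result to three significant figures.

I ≈ 0.114 mA

Combine the parallel branches: R_p = (1/47.9 + 1/63.3 + 1/10.6)⁻¹ = 7.633 Ω.
Node voltage V_A = V_s · R_p/(R_s + R_p) = 22.4 × 0.2444 = 5.474 mV.
Branch current I = V_A/R_A = 5.474/47.9 = 0.1143 mA.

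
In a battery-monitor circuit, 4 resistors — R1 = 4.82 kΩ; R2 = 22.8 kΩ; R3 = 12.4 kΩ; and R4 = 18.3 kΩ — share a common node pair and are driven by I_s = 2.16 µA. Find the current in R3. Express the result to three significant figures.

Conductances: ΣG = 1/4.82 + 1/22.8 + 1/12.4 + 1/18.3 = 0.3866 (1/kΩ).
By the current-divider rule, I = I_s · G_k/ΣG = 2.16 × 0.2086 = 0.4506 µA.

I ≈ 0.451 µA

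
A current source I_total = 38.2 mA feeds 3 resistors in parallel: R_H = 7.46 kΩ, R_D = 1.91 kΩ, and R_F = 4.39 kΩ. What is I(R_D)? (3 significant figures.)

Conductances: ΣG = 1/7.46 + 1/1.91 + 1/4.39 = 0.8854 (1/kΩ).
Current divider: I(R_D) = I_total · G_k/ΣG = 38.2 × (0.5236/0.8854) = 38.2 × 0.5913 = 22.59 mA.

I ≈ 22.6 mA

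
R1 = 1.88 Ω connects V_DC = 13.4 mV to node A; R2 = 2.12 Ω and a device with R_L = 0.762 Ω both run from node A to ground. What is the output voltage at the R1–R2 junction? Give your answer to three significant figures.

First combine the lower leg with the load: R2 ‖ R_L = 0.5605 Ω.
Now apply the divider: V_out = 13.4 × 0.2297 = 3.078 mV.

V_out ≈ 3.08 mV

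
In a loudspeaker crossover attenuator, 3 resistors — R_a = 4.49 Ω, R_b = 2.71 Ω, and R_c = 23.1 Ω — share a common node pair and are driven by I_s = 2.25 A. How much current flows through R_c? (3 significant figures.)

Total conductance ΣG = 1/4.49 + 1/2.71 + 1/23.1 = 0.6350 (units of 1/Ω).
Current divider: I(R_c) = I_s · G_k/ΣG = 2.25 × (0.04329/0.6350) = 2.25 × 0.06817 = 0.1534 A.

I ≈ 0.153 A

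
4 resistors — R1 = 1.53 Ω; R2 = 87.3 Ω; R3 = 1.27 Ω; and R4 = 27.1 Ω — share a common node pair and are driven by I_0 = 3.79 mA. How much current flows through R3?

ΣG = 1/1.53 + 1/87.3 + 1/1.27 + 1/27.1 = 1.489.
By the current-divider rule, I = I_0 · G_k/ΣG = 3.79 × 0.5287 = 2.004 mA.

I ≈ 2.00 mA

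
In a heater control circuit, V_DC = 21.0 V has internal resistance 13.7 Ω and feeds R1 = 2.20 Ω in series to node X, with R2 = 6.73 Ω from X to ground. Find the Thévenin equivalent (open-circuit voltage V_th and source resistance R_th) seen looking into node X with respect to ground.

R1' = 13.7 + 2.20 = 15.90 Ω (source resistance + R1).
With X open, the divider is unloaded: V_th = 21.0 × 6.73/22.63 = 6.245 V.
Looking into X with the source shorted: R_th = R1'·R2/(R1'+R2) = 15.90 × 6.73/22.63 = 4.729 Ω.

V_th ≈ 6.25 V, R_th ≈ 4.73 Ω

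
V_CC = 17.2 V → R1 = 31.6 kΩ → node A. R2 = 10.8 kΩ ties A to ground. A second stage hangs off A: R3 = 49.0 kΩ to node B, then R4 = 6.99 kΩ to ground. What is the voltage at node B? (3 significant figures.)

V_B ≈ 0.478 V

Looking into the second stage from A: R3 + R4 = 55.99 kΩ appears in parallel with R2.
Effective lower resistance at A: R2 ‖ 55.99 = 9.054 kΩ.
So V_A = 17.2 × 0.2227 = 3.830 V.
Then the unloaded second divider: V_B = V_A × R4/(R3+R4) = 3.830 × 0.1248 = 0.4782 V.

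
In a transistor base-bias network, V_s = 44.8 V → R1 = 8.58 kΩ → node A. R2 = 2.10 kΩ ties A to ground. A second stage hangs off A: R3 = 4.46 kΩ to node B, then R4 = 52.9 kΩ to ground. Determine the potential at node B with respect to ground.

Node A sees R2 in parallel with the series input of stage 2, R3 + R4 = 57.36 kΩ.
R2 ‖ (R3+R4) = 2.026 kΩ.
V_A = 44.8 × 2.026/(8.58 + 2.026) = 8.557 V.
Stage 2 is unloaded, so V_B = V_A · R4/(R3+R4) = 8.557 × 52.9/57.36 = 7.892 V.

V_B ≈ 7.89 V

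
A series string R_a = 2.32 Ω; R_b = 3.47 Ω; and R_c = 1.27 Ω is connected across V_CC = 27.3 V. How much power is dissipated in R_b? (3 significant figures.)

P ≈ 51.9 W

ΣR = 7.060 Ω → I = 27.3/7.060 = 3.867 A.
P(R_b) = I²·R_b = (3.867)² × 3.47 = 51.89 W.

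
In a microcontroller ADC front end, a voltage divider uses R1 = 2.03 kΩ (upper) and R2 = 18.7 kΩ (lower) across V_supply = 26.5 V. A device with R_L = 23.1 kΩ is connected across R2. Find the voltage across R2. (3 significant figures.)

V_out ≈ 22.1 V

First combine the lower leg with the load: R2 ‖ R_L = 10.33 kΩ.
Voltage divider with the loaded lower leg: V_out = 26.5 × 10.33/(2.03 + 10.33) = 26.5 × 0.8358 = 22.15 V.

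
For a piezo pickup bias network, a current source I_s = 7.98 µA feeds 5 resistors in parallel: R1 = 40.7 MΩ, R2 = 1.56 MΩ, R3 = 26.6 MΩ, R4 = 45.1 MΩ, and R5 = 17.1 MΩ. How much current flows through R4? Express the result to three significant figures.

I ≈ 0.226 µA

Total conductance ΣG = 1/40.7 + 1/1.56 + 1/26.6 + 1/45.1 + 1/17.1 = 0.7838 (units of 1/MΩ).
By the current-divider rule, I = I_s · G_k/ΣG = 7.98 × 0.02829 = 0.2257 µA.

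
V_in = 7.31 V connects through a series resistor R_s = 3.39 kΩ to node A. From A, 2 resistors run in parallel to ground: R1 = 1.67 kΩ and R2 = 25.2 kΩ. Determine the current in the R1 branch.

I ≈ 1.38 mA

Combine the parallel branches: R_p = (1/1.67 + 1/25.2)⁻¹ = 1.566 kΩ.
V_A = 7.31 × 1.566/4.956 = 2.310 V.
I(R1) = V_A / R1 = 2.310/1.67 = 1.383 mA.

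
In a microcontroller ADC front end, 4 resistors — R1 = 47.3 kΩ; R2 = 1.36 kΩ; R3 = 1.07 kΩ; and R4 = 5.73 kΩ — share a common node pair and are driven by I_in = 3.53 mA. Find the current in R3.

Conductances: ΣG = 1/47.3 + 1/1.36 + 1/1.07 + 1/5.73 = 1.866 (1/kΩ).
R3 takes the fraction G_k/ΣG = 0.9346/1.866 = 0.5010, so I = 3.53 × 0.5010 = 1.768 mA.

I ≈ 1.77 mA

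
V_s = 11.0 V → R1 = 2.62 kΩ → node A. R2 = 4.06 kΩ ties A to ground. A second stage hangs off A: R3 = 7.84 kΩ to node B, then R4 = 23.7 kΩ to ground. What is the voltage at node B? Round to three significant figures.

V_B ≈ 4.78 V

Node A sees R2 in parallel with the series input of stage 2, R3 + R4 = 31.54 kΩ.
Effective lower resistance at A: R2 ‖ 31.54 = 3.597 kΩ.
First divider: V_A = V_s · 3.597/(2.62 + 3.597) = 6.364 V.
Stage 2 is unloaded, so V_B = V_A · R4/(R3+R4) = 6.364 × 23.7/31.54 = 4.782 V.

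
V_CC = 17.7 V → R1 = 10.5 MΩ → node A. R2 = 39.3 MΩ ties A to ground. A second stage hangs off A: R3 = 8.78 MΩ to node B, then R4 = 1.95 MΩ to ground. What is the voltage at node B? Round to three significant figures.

The second stage (R3 + R4 = 10.73 MΩ) loads node A in parallel with R2.
Effective lower resistance at A: R2 ‖ 10.73 = 8.429 MΩ.
So V_A = 17.7 × 0.4453 = 7.882 V.
Stage 2 is unloaded, so V_B = V_A · R4/(R3+R4) = 7.882 × 1.95/10.73 = 1.432 V.

V_B ≈ 1.43 V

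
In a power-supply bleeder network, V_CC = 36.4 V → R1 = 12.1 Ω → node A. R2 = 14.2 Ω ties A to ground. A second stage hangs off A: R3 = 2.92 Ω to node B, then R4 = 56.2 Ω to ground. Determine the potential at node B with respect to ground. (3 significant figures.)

V_B ≈ 16.8 V

The second stage (R3 + R4 = 59.12 Ω) loads node A in parallel with R2.
Effective lower resistance at A: R2 ‖ 59.12 = 11.45 Ω.
V_A = 36.4 × 11.45/(12.1 + 11.45) = 17.70 V.
Then the unloaded second divider: V_B = V_A × R4/(R3+R4) = 17.70 × 0.9506 = 16.82 V.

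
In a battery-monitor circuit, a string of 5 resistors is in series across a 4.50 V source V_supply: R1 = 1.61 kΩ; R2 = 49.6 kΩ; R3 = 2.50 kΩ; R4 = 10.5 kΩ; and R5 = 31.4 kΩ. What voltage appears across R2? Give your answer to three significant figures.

V ≈ 2.33 V

ΣR = 1.61 + 49.6 + 2.50 + 10.5 + 31.4 = 95.61 kΩ.
V = V_supply · R/ΣR = 4.50 × 0.5188 = 2.334 V.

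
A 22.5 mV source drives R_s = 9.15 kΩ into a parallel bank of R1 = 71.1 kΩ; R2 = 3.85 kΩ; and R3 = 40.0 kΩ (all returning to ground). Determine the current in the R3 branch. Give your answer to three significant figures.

Equivalent of the parallel group: R_p = 3.347 kΩ.
Node voltage V_A = V_s · R_p/(R_s + R_p) = 22.5 × 0.2678 = 6.026 mV.
Branch current I = V_A/R3 = 6.026/40.0 = 0.1506 µA.

I ≈ 0.151 µA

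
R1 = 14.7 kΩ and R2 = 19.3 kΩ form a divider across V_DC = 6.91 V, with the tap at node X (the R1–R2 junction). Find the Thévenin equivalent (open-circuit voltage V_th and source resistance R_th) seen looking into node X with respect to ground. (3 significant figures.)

V_th is the unloaded tap voltage: V_DC · R2/(R1+R2) = 6.91 × 0.5676 = 3.922 V.
Zeroing V_DC shorts the top of R1 to ground, so R_th = R1 ‖ R2 = 8.344 kΩ.

V_th ≈ 3.92 V, R_th ≈ 8.34 kΩ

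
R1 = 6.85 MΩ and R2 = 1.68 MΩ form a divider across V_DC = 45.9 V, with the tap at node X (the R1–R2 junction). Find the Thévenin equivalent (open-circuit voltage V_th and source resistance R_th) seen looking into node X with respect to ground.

V_th ≈ 9.04 V, R_th ≈ 1.35 MΩ

With X open, the divider is unloaded: V_th = 45.9 × 1.68/8.530 = 9.040 V.
Looking into X with the source shorted: R_th = R1·R2/(R1+R2) = 6.850 × 1.68/8.530 = 1.349 MΩ.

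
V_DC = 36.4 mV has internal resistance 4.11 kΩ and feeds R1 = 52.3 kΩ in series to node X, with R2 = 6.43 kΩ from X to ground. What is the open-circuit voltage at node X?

V_th ≈ 3.72 mV

R1' = 4.11 + 52.3 = 56.41 kΩ (source resistance + R1).
Open-circuit (no load on X): V_th = V_DC · R2/(R1' + R2) = 36.4 × 6.43/(56.41 + 6.43) = 3.725 mV.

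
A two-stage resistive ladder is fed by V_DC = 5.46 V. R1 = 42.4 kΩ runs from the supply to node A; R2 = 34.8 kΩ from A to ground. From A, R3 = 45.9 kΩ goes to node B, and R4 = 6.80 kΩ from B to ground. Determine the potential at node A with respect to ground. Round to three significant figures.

V_A ≈ 1.81 V

Looking into the second stage from A: R3 + R4 = 52.70 kΩ appears in parallel with R2.
Effective lower resistance at A: R2 ‖ 52.70 = 20.96 kΩ.
V_A = 5.46 × 20.96/(42.4 + 20.96) = 1.806 V.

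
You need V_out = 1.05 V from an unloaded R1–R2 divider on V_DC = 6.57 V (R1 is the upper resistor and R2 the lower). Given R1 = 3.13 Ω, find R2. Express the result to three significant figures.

V_out/V_DC = R2/(R1+R2) = 0.1598.
Rearranging, R2 = R1·k/(1−k) = 3.13 × 0.1902 = 0.5954 Ω.

R2 ≈ 0.595 Ω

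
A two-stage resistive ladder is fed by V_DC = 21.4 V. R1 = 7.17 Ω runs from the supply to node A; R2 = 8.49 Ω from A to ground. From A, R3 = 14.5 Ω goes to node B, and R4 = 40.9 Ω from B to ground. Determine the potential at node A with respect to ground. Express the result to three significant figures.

The second stage (R3 + R4 = 55.40 Ω) loads node A in parallel with R2.
R2 ‖ (R3+R4) = 7.362 Ω.
First divider: V_A = V_DC · 7.362/(7.17 + 7.362) = 10.84 V.

V_A ≈ 10.8 V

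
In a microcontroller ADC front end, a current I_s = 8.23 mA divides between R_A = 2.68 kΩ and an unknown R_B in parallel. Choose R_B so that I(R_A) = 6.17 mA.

Two-branch current divider: I_A = I_s · R_B/(R_A + R_B).
6.17/8.23 = R_B/(R_A + R_B) → R_B = R_A · (0.7497)/(1 − 0.7497) = 2.68 × 2.995 = 8.027 kΩ.

R_B ≈ 8.03 kΩ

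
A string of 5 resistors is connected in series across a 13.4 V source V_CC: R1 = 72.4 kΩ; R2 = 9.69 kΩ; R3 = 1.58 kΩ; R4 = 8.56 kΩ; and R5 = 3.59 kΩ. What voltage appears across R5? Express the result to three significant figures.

ΣR = 72.4 + 9.69 + 1.58 + 8.56 + 3.59 = 95.82 kΩ.
Voltage divider: V = V_CC · (3.590 / 95.82) = 13.4 × 0.03747 = 0.5020 V.

V ≈ 0.502 V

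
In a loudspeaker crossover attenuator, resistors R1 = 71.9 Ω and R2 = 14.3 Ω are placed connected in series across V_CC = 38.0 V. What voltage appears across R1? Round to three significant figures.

Total series resistance ΣR = 71.9 + 14.3 = 86.20 Ω.
Voltage divider: V = V_CC · (71.90 / 86.20) = 38.0 × 0.8341 = 31.70 V.

V ≈ 31.7 V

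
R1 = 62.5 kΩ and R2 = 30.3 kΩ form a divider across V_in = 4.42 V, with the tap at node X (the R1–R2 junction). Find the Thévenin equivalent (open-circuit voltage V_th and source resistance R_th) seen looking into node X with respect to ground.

V_th ≈ 1.44 V, R_th ≈ 20.4 kΩ

With X open, the divider is unloaded: V_th = 4.42 × 30.3/92.80 = 1.443 V.
Looking into X with the source shorted: R_th = R1·R2/(R1+R2) = 62.50 × 30.3/92.80 = 20.41 kΩ.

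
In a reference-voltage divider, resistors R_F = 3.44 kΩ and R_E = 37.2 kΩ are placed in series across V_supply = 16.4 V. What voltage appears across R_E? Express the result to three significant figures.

Series total: ΣR = 3.44 + 37.2 = 40.64 kΩ.
Voltage divider: V = V_supply · (37.20 / 40.64) = 16.4 × 0.9154 = 15.01 V.

V ≈ 15.0 V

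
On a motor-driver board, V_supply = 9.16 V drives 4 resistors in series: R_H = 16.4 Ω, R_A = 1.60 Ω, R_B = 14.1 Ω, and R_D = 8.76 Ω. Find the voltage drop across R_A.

V ≈ 0.359 V

ΣR = 16.4 + 1.60 + 14.1 + 8.76 = 40.86 Ω.
By the voltage-divider rule, V = 9.16 × 1.600/40.86 = 0.3587 V.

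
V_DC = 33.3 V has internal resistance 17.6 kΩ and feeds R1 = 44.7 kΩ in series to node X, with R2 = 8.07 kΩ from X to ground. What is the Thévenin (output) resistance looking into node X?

R1' = 17.6 + 44.7 = 62.30 kΩ (source resistance + R1).
Zeroing V_DC shorts the top of R1' to ground, so R_th = R1' ‖ R2 = 7.145 kΩ.

R_th ≈ 7.14 kΩ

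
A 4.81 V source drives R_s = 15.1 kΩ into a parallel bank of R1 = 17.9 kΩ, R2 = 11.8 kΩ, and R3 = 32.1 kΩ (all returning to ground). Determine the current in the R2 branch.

I ≈ 0.113 mA

Equivalent of the parallel group: R_p = 5.822 kΩ.
V_A = 4.81 × 5.822/20.92 = 1.338 V.
I(R2) = V_A / R2 = 1.338/11.8 = 0.1134 mA.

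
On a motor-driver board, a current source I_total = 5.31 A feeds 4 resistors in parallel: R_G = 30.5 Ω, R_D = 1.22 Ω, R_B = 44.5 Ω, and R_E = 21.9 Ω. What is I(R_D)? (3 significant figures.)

Total conductance ΣG = 1/30.5 + 1/1.22 + 1/44.5 + 1/21.9 = 0.9206 (units of 1/Ω).
By the current-divider rule, I = I_total · G_k/ΣG = 5.31 × 0.8904 = 4.728 A.

I ≈ 4.73 A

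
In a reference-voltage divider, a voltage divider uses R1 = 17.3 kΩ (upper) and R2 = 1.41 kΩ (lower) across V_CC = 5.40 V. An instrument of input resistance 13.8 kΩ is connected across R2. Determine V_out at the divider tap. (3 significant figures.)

V_out ≈ 0.372 V

R2 ‖ R_L = (1.41 × 13.8)/(1.41 + 13.8) = 1.279 kΩ.
Now apply the divider: V_out = 5.40 × 0.06886 = 0.3718 V.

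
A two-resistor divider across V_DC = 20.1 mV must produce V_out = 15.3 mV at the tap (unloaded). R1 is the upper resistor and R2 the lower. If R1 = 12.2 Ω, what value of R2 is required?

R2 ≈ 38.9 Ω

V_out/V_DC = R2/(R1+R2) = 0.7612.
R2 = R1 · 0.7612/(1 − 0.7612) = 38.89 Ω.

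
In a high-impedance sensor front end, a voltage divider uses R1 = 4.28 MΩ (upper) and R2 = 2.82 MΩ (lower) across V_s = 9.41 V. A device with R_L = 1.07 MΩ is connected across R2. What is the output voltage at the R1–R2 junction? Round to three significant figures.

V_out ≈ 1.44 V

First combine the lower leg with the load: R2 ‖ R_L = 0.7757 MΩ.
Then V_out = V_s · R2'/(R1 + R2') = 9.41 × 0.7757/5.056 = 1.444 V.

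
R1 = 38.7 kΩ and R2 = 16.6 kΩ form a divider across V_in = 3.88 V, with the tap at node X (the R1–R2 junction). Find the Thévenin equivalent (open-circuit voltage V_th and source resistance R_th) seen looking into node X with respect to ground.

V_th ≈ 1.16 V, R_th ≈ 11.6 kΩ

V_th is the unloaded tap voltage: V_in · R2/(R1+R2) = 3.88 × 0.3002 = 1.165 V.
Looking into X with the source shorted: R_th = R1·R2/(R1+R2) = 38.70 × 16.6/55.30 = 11.62 kΩ.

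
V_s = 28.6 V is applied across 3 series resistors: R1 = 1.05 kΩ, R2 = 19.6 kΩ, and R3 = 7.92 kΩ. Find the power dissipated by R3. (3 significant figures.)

P ≈ 7.94 mW

The common current is I = 28.6/28.57 = 1.001 mA.
P = I²R = 1.002 × 7.92 = 7.937 mW.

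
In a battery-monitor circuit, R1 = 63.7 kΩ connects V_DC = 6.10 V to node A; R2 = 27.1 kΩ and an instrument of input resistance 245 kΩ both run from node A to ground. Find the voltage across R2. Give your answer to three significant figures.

V_out ≈ 1.69 V

First combine the lower leg with the load: R2 ‖ R_L = 24.40 kΩ.
Now apply the divider: V_out = 6.10 × 0.2770 = 1.689 V.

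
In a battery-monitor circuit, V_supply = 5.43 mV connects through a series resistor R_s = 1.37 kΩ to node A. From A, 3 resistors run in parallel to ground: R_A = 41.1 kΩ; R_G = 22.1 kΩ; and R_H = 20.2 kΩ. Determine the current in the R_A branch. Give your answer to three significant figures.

Equivalent of the parallel group: R_p = 8.397 kΩ.
Node voltage V_A = V_supply · R_p/(R_s + R_p) = 5.43 × 0.8597 = 4.668 mV.
I(R_A) = V_A / R_A = 4.668/41.1 = 0.1136 µA.

I ≈ 0.114 µA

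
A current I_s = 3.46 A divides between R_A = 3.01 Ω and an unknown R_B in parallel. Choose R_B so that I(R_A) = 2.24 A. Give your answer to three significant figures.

Two-branch current divider: I_A = I_s · R_B/(R_A + R_B).
With f = 0.6474, R_B = R_A · f/(1−f) = 3.01 × 1.836 = 5.527 Ω.

R_B ≈ 5.53 Ω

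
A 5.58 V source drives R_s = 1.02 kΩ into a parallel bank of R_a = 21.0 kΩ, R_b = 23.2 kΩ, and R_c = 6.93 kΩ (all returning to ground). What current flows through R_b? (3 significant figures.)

I ≈ 0.194 mA

Parallel bank: R_p = 1/(1/21.0 + 1/23.2 + 1/6.93) = 4.255 kΩ.
V_A by voltage divider: V_A = 5.58 × 4.255/(1.02 + 4.255) = 4.501 V.
Branch current I = V_A/R_b = 4.501/23.2 = 0.1940 mA.
(Check via current divider: I_total = 1.058 mA; share G_k/ΣG = 0.1834 → same result.)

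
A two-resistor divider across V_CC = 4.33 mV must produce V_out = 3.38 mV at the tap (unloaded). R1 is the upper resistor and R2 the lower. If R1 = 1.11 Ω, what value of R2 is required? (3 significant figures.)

R2 ≈ 3.95 Ω

V_out/V_CC = R2/(R1+R2) = 0.7806.
R2 = R1 · 0.7806/(1 − 0.7806) = 3.949 Ω.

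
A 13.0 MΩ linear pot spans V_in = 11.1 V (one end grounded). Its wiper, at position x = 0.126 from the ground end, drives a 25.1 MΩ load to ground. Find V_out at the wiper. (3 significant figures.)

V_out ≈ 1.32 V

Lower segment x·R_p = 1.638 MΩ; upper segment (1−x)·R_p = 11.36 MΩ.
(x·R_p) ‖ R_L = 1.538 MΩ.
Then V_out = V_in · 1.538/(11.36 + 1.538) = 1.323 V.
(Unloaded: V_out = x·V_in = 1.40 V.)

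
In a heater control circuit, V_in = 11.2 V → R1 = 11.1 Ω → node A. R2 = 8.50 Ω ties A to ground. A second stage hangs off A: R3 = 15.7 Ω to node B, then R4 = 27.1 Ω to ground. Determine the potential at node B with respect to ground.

The second stage (R3 + R4 = 42.80 Ω) loads node A in parallel with R2.
R2 ‖ (R3+R4) = 7.092 Ω.
V_A = 11.2 × 7.092/(11.1 + 7.092) = 4.366 V.
Then the unloaded second divider: V_B = V_A × R4/(R3+R4) = 4.366 × 0.6332 = 2.765 V.

V_B ≈ 2.76 V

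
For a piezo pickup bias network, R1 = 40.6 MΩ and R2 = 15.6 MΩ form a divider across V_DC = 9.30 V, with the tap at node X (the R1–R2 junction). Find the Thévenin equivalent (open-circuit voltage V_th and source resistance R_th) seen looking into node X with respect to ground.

With X open, the divider is unloaded: V_th = 9.30 × 15.6/56.20 = 2.581 V.
Zeroing V_DC shorts the top of R1 to ground, so R_th = R1 ‖ R2 = 11.27 MΩ.

V_th ≈ 2.58 V, R_th ≈ 11.3 MΩ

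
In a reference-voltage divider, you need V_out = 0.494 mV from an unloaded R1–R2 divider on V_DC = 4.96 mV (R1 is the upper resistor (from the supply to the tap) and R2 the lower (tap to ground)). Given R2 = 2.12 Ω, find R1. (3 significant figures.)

R1 ≈ 19.2 Ω

The divider ratio is R2/(R1+R2) = 0.494/4.96 = 0.09960.
Rearranging, R1 = R2·(1−k)/k = 2.12 × 9.040 = 19.17 Ω.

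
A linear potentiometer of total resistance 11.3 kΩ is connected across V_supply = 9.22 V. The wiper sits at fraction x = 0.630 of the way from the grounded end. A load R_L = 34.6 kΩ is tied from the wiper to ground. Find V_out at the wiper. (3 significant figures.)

Lower segment x·R_p = 7.119 kΩ; upper segment (1−x)·R_p = 4.181 kΩ.
R_L loads the lower segment: effective lower R = 5.904 kΩ.
Then V_out = V_supply · 5.904/(4.181 + 5.904) = 5.398 V.

V_out ≈ 5.40 V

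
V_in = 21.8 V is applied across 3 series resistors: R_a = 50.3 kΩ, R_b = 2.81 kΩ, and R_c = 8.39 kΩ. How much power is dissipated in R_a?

Series current I = V_in/ΣR = 21.8/61.50 = 0.3545 mA.
P(R_a) = I²·R_a = (0.3545)² × 50.3 = 6.320 mW.

P ≈ 6.32 mW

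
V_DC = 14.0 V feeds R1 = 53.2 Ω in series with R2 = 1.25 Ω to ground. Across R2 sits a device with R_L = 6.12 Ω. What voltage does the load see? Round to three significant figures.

First combine the lower leg with the load: R2 ‖ R_L = 1.038 Ω.
Then V_out = V_DC · R2'/(R1 + R2') = 14.0 × 1.038/54.24 = 0.2679 V.

V_out ≈ 0.268 V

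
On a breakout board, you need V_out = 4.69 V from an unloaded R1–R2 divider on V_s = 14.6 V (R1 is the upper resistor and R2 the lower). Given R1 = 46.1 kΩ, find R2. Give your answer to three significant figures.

V_out/V_s = R2/(R1+R2) = 0.3212.
So R2 = R1 · V_out/(V_s − V_out) = 46.1 × 4.69/(14.6 − 4.69) = 46.1 × 0.4733 = 21.82 kΩ.

R2 ≈ 21.8 kΩ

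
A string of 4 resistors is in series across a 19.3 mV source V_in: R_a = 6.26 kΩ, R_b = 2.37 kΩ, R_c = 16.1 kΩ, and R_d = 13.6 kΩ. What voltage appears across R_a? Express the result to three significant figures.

Series total: ΣR = 6.26 + 2.37 + 16.1 + 13.6 = 38.33 kΩ.
Voltage divider: V = V_in · (6.260 / 38.33) = 19.3 × 0.1633 = 3.152 mV.

V ≈ 3.15 mV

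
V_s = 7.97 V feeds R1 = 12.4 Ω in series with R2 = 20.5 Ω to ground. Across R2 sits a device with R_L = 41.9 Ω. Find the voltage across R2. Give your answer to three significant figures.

V_out ≈ 4.19 V

R2 ‖ R_L = (20.5 × 41.9)/(20.5 + 41.9) = 13.77 Ω.
Voltage divider with the loaded lower leg: V_out = 7.97 × 13.77/(12.4 + 13.77) = 7.97 × 0.5261 = 4.193 V.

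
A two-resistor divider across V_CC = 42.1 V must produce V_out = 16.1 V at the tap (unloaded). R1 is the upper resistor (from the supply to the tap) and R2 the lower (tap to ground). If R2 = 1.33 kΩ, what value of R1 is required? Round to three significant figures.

R1 ≈ 2.15 kΩ

The divider ratio is R2/(R1+R2) = 16.1/42.1 = 0.3824.
So R1 = R2 · (V_CC/V_out − 1) = 1.33 × (42.1/16.1 − 1) = 1.33 × 1.615 = 2.148 kΩ.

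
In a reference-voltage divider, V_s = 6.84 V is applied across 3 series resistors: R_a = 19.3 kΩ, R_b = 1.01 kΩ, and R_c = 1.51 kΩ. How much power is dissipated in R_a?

Series current I = V_s/ΣR = 6.84/21.82 = 0.3135 mA.
P = I²R = 0.09827 × 19.3 = 1.897 mW.

P ≈ 1.90 mW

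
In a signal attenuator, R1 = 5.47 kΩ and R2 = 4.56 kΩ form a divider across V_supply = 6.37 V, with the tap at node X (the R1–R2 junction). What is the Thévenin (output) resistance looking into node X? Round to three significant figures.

R_th ≈ 2.49 kΩ

Looking into X with the source shorted: R_th = R1·R2/(R1+R2) = 5.470 × 4.56/10.03 = 2.487 kΩ.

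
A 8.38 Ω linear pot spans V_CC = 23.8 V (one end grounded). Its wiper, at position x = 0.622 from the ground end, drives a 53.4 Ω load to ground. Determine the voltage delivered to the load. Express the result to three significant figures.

V_out ≈ 14.3 V

Lower segment x·R_p = 5.212 Ω; upper segment (1−x)·R_p = 3.168 Ω.
Lower segment in parallel with the load: 5.212 ‖ 53.4 = 4.749 Ω.
Loaded-divider output: V_out = 23.8 × 0.5999 = 14.28 V.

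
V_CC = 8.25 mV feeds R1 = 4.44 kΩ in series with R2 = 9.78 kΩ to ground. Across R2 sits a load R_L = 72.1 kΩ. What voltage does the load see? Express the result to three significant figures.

The load sits in parallel with R2, giving an effective lower resistance R2' = R2·R_L/(R2+R_L) = 8.612 kΩ.
Voltage divider with the loaded lower leg: V_out = 8.25 × 8.612/(4.44 + 8.612) = 8.25 × 0.6598 = 5.444 mV.
(Unloaded it would be 5.67 mV; the load pulls it down.)

V_out ≈ 5.44 mV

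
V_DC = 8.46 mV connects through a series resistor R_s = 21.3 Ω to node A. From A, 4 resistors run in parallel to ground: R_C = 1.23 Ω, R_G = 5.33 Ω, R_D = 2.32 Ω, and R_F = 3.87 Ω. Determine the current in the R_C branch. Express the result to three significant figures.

I ≈ 0.186 mA

Combine the parallel branches: R_p = (1/1.23 + 1/5.33 + 1/2.32 + 1/3.87)⁻¹ = 0.5917 Ω.
V_A by voltage divider: V_A = 8.46 × 0.5917/(21.3 + 0.5917) = 0.2287 mV.
Branch current I = V_A/R_C = 0.2287/1.23 = 0.1859 mA.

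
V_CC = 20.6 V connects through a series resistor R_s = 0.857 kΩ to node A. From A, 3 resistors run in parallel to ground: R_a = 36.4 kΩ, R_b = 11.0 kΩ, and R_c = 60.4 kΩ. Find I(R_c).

Parallel bank: R_p = 1/(1/36.4 + 1/11.0 + 1/60.4) = 7.411 kΩ.
V_A = 20.6 × 7.411/8.268 = 18.46 V.
Branch current I = V_A/R_c = 18.46/60.4 = 0.3057 mA.
(Equivalently: I_total = 2.492 mA, then current-divider fraction G_k/ΣG = 0.1227.)

I ≈ 0.306 mA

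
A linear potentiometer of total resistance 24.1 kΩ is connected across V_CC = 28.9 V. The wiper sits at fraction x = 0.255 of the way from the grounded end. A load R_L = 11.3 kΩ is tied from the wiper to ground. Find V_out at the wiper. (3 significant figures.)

V_out ≈ 5.24 V

The pot divides into 17.95 kΩ above the wiper and 6.146 kΩ below.
Lower segment in parallel with the load: 6.146 ‖ 11.3 = 3.981 kΩ.
Then V_out = V_CC · 3.981/(17.95 + 3.981) = 5.245 V.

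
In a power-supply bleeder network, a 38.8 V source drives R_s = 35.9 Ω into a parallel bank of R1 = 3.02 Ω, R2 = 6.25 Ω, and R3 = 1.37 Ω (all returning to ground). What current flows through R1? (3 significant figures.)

I ≈ 0.287 A

Parallel bank: R_p = 1/(1/3.02 + 1/6.25 + 1/1.37) = 0.8190 Ω.
Node voltage V_A = V_DC · R_p/(R_s + R_p) = 38.8 × 0.02230 = 0.8654 V.
Branch current I = V_A/R1 = 0.8654/3.02 = 0.2865 A.
(Equivalently: I_total = 1.057 A, then current-divider fraction G_k/ΣG = 0.2712.)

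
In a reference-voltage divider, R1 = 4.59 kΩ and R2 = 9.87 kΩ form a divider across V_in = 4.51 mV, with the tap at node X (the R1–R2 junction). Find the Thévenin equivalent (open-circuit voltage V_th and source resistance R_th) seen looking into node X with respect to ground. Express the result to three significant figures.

V_th ≈ 3.08 mV, R_th ≈ 3.13 kΩ

With X open, the divider is unloaded: V_th = 4.51 × 9.87/14.46 = 3.078 mV.
Zeroing V_in shorts the top of R1 to ground, so R_th = R1 ‖ R2 = 3.133 kΩ.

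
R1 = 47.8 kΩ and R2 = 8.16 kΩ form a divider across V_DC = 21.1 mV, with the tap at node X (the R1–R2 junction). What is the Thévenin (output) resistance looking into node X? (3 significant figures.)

R_th ≈ 6.97 kΩ

With V_DC suppressed (replaced by a short), R_th = R1 ‖ R2 = (47.80 × 8.16)/(47.80 + 8.16) = 6.970 kΩ.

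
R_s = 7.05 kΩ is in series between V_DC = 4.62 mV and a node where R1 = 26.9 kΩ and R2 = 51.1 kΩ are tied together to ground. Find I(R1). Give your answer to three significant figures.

I ≈ 0.123 µA

Combine the parallel branches: R_p = (1/26.9 + 1/51.1)⁻¹ = 17.62 kΩ.
Node voltage V_A = V_DC · R_p/(R_s + R_p) = 4.62 × 0.7143 = 3.300 mV.
Branch current I = V_A/R1 = 3.300/26.9 = 0.1227 µA.
(Equivalently: I_total = 0.1872 µA, then current-divider fraction G_k/ΣG = 0.6551.)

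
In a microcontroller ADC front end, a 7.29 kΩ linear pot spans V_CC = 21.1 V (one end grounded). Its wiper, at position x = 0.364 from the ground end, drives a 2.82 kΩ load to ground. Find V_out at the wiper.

Split the track: R_lower = x·R_p = 2.654 kΩ, R_upper = (1−x)·R_p = 4.636 kΩ.
Lower segment in parallel with the load: 2.654 ‖ 2.82 = 1.367 kΩ.
Then V_out = V_CC · 1.367/(4.636 + 1.367) = 4.805 V.

V_out ≈ 4.80 V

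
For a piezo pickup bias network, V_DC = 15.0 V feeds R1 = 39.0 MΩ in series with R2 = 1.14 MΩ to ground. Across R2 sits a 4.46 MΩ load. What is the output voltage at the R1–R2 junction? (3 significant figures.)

V_out ≈ 0.341 V

The load sits in parallel with R2, giving an effective lower resistance R2' = R2·R_L/(R2+R_L) = 0.9079 MΩ.
Now apply the divider: V_out = 15.0 × 0.02275 = 0.3413 V.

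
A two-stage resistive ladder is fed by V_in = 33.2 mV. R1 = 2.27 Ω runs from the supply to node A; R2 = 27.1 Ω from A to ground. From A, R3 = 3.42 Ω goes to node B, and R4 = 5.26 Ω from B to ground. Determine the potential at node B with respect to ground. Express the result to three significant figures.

V_B ≈ 15.0 mV

Node A sees R2 in parallel with the series input of stage 2, R3 + R4 = 8.680 Ω.
R2 ‖ (R3+R4) = 6.574 Ω.
First divider: V_A = V_in · 6.574/(2.27 + 6.574) = 24.68 mV.
Then the unloaded second divider: V_B = V_A × R4/(R3+R4) = 24.68 × 0.6060 = 14.96 mV.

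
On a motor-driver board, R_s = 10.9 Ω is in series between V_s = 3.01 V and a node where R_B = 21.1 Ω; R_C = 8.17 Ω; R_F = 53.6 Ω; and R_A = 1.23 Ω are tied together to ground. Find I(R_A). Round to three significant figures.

Parallel bank: R_p = 1/(1/21.1 + 1/8.17 + 1/53.6 + 1/1.23) = 0.9985 Ω.
V_A by voltage divider: V_A = 3.01 × 0.9985/(10.9 + 0.9985) = 0.2526 V.
I(R_A) = V_A / R_A = 0.2526/1.23 = 0.2054 A.
(Equivalently: I_total = 0.2530 A, then current-divider fraction G_k/ΣG = 0.8118.)

I ≈ 0.205 A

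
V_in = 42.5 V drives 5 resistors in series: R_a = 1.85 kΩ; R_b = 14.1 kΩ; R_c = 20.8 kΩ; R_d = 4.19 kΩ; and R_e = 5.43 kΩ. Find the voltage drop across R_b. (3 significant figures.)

Total series resistance ΣR = 1.85 + 14.1 + 20.8 + 4.19 + 5.43 = 46.37 kΩ.
V = V_in · R/ΣR = 42.5 × 0.3041 = 12.92 V.

V ≈ 12.9 V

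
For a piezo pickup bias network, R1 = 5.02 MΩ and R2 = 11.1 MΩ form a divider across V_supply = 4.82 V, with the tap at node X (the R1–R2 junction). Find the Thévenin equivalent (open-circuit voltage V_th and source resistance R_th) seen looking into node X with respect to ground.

V_th ≈ 3.32 V, R_th ≈ 3.46 MΩ

V_th is the unloaded tap voltage: V_supply · R2/(R1+R2) = 4.82 × 0.6886 = 3.319 V.
With V_supply suppressed (replaced by a short), R_th = R1 ‖ R2 = (5.020 × 11.1)/(5.020 + 11.1) = 3.457 MΩ.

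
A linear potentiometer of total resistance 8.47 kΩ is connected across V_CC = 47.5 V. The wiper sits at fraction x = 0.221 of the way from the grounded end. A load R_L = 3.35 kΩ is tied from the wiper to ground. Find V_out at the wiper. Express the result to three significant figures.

The pot divides into 6.598 kΩ above the wiper and 1.872 kΩ below.
Lower segment in parallel with the load: 1.872 ‖ 3.35 = 1.201 kΩ.
V_out = 47.5 × 1.201/(6.598 + 1.201) = 7.314 V.

V_out ≈ 7.31 V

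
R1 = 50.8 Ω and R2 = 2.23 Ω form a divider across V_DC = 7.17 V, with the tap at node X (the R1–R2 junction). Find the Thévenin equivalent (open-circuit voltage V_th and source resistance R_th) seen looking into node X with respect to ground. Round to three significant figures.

V_th is the unloaded tap voltage: V_DC · R2/(R1+R2) = 7.17 × 0.04205 = 0.3015 V.
With V_DC suppressed (replaced by a short), R_th = R1 ‖ R2 = (50.80 × 2.23)/(50.80 + 2.23) = 2.136 Ω.

V_th ≈ 0.302 V, R_th ≈ 2.14 Ω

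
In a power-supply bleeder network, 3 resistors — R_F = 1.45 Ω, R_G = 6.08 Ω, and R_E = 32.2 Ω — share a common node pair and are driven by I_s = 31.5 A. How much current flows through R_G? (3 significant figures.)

I ≈ 5.85 A

ΣG = 1/1.45 + 1/6.08 + 1/32.2 = 0.8852.
Current divider: I(R_G) = I_s · G_k/ΣG = 31.5 × (0.1645/0.8852) = 31.5 × 0.1858 = 5.853 A.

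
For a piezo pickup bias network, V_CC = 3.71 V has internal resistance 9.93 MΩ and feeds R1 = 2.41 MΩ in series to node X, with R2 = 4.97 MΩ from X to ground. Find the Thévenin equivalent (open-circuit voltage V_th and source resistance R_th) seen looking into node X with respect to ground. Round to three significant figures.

V_th ≈ 1.07 V, R_th ≈ 3.54 MΩ

R1' = 9.93 + 2.41 = 12.34 MΩ (source resistance + R1).
V_th is the unloaded tap voltage: V_CC · R2/(R1'+R2) = 3.71 × 0.2871 = 1.065 V.
Looking into X with the source shorted: R_th = R1'·R2/(R1'+R2) = 12.34 × 4.97/17.31 = 3.543 MΩ.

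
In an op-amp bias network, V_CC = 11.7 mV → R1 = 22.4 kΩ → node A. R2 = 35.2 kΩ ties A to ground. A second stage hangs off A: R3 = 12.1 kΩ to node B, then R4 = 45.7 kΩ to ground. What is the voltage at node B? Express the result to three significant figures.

V_B ≈ 4.57 mV

The second stage (R3 + R4 = 57.80 kΩ) loads node A in parallel with R2.
R2 ‖ (R3+R4) = 21.88 kΩ.
V_A = 11.7 × 21.88/(22.4 + 21.88) = 5.781 mV.
V_B = V_A × 0.7907 = 4.571 mV.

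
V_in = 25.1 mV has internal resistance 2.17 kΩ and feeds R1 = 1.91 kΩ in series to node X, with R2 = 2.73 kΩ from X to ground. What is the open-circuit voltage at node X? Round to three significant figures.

V_th ≈ 10.1 mV

R1' = 2.17 + 1.91 = 4.080 kΩ (source resistance + R1).
V_th is the unloaded tap voltage: V_in · R2/(R1'+R2) = 25.1 × 0.4009 = 10.06 mV.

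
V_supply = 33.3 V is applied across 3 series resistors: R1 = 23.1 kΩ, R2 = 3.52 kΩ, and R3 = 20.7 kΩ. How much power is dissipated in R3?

Series current I = V_supply/ΣR = 33.3/47.32 = 0.7037 mA.
P(R3) = I²·R3 = (0.7037)² × 20.7 = 10.25 mW.

P ≈ 10.3 mW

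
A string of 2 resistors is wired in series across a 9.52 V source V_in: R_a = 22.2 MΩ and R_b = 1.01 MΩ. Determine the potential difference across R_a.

Series total: ΣR = 22.2 + 1.01 = 23.21 MΩ.
Voltage divider: V = V_in · (22.20 / 23.21) = 9.52 × 0.9565 = 9.106 V.

V ≈ 9.11 V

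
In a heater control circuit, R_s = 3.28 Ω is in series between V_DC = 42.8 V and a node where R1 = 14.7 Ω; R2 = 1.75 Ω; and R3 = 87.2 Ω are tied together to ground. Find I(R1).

Combine the parallel branches: R_p = (1/14.7 + 1/1.75 + 1/87.2)⁻¹ = 1.536 Ω.
V_A = 42.8 × 1.536/4.816 = 13.65 V.
I(R1) = V_A / R1 = 13.65/14.7 = 0.9287 A.

I ≈ 0.929 A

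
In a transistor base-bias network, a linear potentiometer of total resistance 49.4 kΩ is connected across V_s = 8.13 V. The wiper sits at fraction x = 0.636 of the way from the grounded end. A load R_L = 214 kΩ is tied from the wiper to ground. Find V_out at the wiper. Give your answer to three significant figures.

V_out ≈ 4.91 V

Split the track: R_lower = x·R_p = 31.42 kΩ, R_upper = (1−x)·R_p = 17.98 kΩ.
Lower segment in parallel with the load: 31.42 ‖ 214 = 27.40 kΩ.
V_out = 8.13 × 27.40/(17.98 + 27.40) = 4.908 V.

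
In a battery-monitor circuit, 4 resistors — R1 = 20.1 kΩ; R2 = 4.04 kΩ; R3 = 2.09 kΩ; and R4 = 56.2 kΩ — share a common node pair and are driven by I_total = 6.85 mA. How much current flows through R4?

I ≈ 0.154 mA

Conductances: ΣG = 1/20.1 + 1/4.04 + 1/2.09 + 1/56.2 = 0.7935 (1/kΩ).
Current divider: I(R4) = I_total · G_k/ΣG = 6.85 × (0.01779/0.7935) = 6.85 × 0.02242 = 0.1536 mA.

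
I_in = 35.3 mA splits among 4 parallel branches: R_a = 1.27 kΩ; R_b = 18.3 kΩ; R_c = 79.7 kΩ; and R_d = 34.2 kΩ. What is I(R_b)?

I ≈ 2.18 mA

Total conductance ΣG = 1/1.27 + 1/18.3 + 1/79.7 + 1/34.2 = 0.8838 (units of 1/kΩ).
By the current-divider rule, I = I_in · G_k/ΣG = 35.3 × 0.06183 = 2.182 mA.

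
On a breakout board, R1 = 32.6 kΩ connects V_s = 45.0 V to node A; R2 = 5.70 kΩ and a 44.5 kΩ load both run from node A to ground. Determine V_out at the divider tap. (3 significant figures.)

The load sits in parallel with R2, giving an effective lower resistance R2' = R2·R_L/(R2+R_L) = 5.053 kΩ.
Now apply the divider: V_out = 45.0 × 0.1342 = 6.039 V.

V_out ≈ 6.04 V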